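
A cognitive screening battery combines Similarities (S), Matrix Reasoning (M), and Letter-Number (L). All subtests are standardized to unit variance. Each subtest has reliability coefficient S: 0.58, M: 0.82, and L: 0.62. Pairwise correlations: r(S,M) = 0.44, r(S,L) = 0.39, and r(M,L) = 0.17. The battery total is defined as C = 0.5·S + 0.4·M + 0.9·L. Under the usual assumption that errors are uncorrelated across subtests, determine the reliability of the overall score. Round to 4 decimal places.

Var(C) = 0.5² + 0.4² + 0.9² + 2·[0.2·0.44 + 0.45·0.39 + 0.36·0.17] = 1.22 + 0.6494 = 1.8694.
With uncorrelated errors the cross-covariances are all true-score covariance, so they carry over unchanged; only the diagonal terms shrink to ρᵢσᵢ².
True-score variance = [0.5²·0.58 + 0.4²·0.82 + 0.9²·0.62] + 0.6494 = 0.7784 + 0.6494 = 1.4278.
Reliability = 1.4278 / 1.8694 = 0.7638.

0.7638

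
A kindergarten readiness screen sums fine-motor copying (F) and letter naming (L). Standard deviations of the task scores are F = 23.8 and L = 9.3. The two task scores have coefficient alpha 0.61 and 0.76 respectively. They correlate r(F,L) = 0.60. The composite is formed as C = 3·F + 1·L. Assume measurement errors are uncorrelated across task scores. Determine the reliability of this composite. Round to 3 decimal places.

0.664

Var(C) = 3²·23.8² + 9.3² + 2·[3·23.8·9.3·0.60] = 5184.45 + 796.824 = 5981.27.
With uncorrelated errors the cross-covariances are all true-score covariance, so they carry over unchanged; only the diagonal terms shrink to ρᵢσᵢ².
True-score variance = [3²·23.8²·0.61 + 9.3²·0.76] + 796.824 = 3175.49 + 796.824 = 3972.31.
Reliability = 3972.31 / 5981.27 = 0.664.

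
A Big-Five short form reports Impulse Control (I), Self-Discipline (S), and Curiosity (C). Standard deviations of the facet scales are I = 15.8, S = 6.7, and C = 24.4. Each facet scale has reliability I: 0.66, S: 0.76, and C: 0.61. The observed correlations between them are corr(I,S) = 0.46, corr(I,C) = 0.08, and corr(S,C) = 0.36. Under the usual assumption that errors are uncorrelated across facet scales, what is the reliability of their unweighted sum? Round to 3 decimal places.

0.719

Var(I+S+C) = 15.8² + 6.7² + 24.4² + 2·[15.8·6.7·0.46 + 15.8·24.4·0.08 + 6.7·24.4·0.36] = 889.89 + 276.78 = 1166.67.
Under uncorrelated errors the observed covariances equal the true-score covariances, so only the own-variance terms attenuate.
True-score variance = [15.8²·0.66 + 6.7²·0.76 + 24.4²·0.61] + 276.78 = 562.048 + 276.78 = 838.828.
Reliability = 838.828 / 1166.67 = 0.719.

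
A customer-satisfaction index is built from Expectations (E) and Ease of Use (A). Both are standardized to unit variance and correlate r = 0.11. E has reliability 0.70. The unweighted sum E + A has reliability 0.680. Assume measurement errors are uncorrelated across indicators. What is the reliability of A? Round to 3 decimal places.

0.590

Var(E+A) = 2 + 2·0.11 = 2.220.
True-score variance = ρ_E + ρ_A + 2·0.11, so 0.680 = (0.70 + ρ_A + 0.22) / 2.220.
ρ_A = 0.680·2.220 − 0.70 − 0.22 = 0.590.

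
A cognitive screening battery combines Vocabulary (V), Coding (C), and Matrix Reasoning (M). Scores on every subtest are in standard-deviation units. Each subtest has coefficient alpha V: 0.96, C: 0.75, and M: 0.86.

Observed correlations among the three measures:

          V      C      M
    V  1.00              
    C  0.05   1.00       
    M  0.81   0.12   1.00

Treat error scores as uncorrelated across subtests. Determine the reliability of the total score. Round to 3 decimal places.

Var(V+C+M) = 3 + 2·[0.05 + 0.81 + 0.12] = 3 + 1.96 = 4.96.
Because errors are independent across components, Cov(Tᵢ,Tⱼ) = Cov(Xᵢ,Xⱼ); the off-diagonal part of the true-score variance is the same as above.
True-score variance = [0.96 + 0.75 + 0.86] + 1.96 = 2.57 + 1.96 = 4.53.
Reliability = 4.53 / 4.96 = 0.913.

0.913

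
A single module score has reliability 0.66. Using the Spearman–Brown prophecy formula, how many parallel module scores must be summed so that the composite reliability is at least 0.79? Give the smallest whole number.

2

k ≥ ρ*(1−ρ₁)/(ρ₁(1−ρ*)) = 0.79·0.34 / (0.66·0.21) = 1.938.
Smallest integer k = 2.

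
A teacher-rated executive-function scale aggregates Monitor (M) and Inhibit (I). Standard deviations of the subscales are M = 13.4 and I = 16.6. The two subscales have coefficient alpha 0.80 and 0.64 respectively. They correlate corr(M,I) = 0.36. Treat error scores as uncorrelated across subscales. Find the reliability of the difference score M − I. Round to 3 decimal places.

0.542

Var(M−I) = 13.4² + 16.6² − 2·13.4·16.6·0.36 = 455.12 − 160.157 = 294.963.
Under uncorrelated errors the observed covariances equal the true-score covariances, so only the own-variance terms attenuate.
True-score variance = [13.4²·0.80 + 16.6²·0.64] − 160.157 = 320.006 − 160.157 = 159.85.
Reliability = 159.85 / 294.963 = 0.542.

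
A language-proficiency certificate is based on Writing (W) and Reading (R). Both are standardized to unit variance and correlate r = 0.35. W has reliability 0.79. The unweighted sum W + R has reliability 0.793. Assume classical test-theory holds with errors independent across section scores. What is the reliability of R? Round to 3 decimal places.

Var(W+R) = 2 + 2·0.35 = 2.700.
True-score variance = ρ_W + ρ_R + 2·0.35, so 0.793 = (0.79 + ρ_R + 0.70) / 2.700.
ρ_R = 0.793·2.700 − 0.79 − 0.70 = 0.651.

0.651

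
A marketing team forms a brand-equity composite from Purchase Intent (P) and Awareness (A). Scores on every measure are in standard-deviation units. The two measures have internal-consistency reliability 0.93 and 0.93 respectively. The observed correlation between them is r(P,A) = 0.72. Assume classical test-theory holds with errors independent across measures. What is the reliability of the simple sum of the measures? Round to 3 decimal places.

Var(P+A) = 2 + 2·[0.72] = 2 + 1.44 = 3.44.
Under uncorrelated errors the observed covariances equal the true-score covariances, so only the own-variance terms attenuate.
True-score variance = [0.93 + 0.93] + 1.44 = 1.86 + 1.44 = 3.3.
Reliability = 3.3 / 3.44 = 0.959.

0.959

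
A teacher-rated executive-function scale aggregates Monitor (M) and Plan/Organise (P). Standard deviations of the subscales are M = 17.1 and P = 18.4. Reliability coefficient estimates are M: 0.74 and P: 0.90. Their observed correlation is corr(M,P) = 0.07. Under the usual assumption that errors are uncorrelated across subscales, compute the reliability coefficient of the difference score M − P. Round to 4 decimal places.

0.8128

Var(M−P) = 17.1² + 18.4² − 2·17.1·18.4·0.07 = 630.97 − 44.0496 = 586.92.
Under uncorrelated errors the observed covariances equal the true-score covariances, so only the own-variance terms attenuate.
True-score variance = [17.1²·0.74 + 18.4²·0.90] − 44.0496 = 521.087 − 44.0496 = 477.038.
Reliability = 477.038 / 586.92 = 0.8128.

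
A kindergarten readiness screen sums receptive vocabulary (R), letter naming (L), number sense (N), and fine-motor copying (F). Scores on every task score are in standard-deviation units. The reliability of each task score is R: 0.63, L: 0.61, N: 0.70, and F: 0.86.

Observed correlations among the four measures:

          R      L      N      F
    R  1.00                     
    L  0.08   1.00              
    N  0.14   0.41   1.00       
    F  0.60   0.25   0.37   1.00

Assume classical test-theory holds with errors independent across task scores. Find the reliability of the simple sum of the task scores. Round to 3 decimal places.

0.844

Var(R+L+N+F) = 4 + 2·[0.08 + 0.14 + 0.60 + 0.41 + 0.25 + 0.37] = 4 + 3.7 = 7.7.
Under uncorrelated errors the observed covariances equal the true-score covariances, so only the own-variance terms attenuate.
True-score variance = [0.63 + 0.61 + 0.70 + 0.86] + 3.7 = 2.8 + 3.7 = 6.5.
Reliability = 6.5 / 7.7 = 0.844.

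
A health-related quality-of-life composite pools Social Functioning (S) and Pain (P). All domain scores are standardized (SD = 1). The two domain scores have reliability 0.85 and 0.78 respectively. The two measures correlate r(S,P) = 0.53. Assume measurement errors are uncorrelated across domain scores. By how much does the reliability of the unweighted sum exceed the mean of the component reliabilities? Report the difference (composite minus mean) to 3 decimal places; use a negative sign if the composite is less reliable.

Var(sum) = 2 + 1.06 = 3.06; true-score variance = 1.63 + 1.06 = 2.69; composite reliability = 0.8791.
Mean component reliability = 0.8150.
Difference = 0.8791 − 0.8150 = 0.064.

0.064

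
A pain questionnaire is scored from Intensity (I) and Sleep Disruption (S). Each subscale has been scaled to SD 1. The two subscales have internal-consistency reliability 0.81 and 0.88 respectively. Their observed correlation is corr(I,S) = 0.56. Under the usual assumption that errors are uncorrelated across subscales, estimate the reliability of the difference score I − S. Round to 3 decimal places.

0.648

Var(I−S) = 1 + 1 − 2·0.56 = 2 − 1.12 = 0.88.
With uncorrelated errors the cross-covariances are all true-score covariance, so they carry over unchanged; only the diagonal terms shrink to ρᵢσᵢ².
True-score variance = [0.81 + 0.88] − 1.12 = 1.69 − 1.12 = 0.57.
Reliability = 0.57 / 0.88 = 0.648.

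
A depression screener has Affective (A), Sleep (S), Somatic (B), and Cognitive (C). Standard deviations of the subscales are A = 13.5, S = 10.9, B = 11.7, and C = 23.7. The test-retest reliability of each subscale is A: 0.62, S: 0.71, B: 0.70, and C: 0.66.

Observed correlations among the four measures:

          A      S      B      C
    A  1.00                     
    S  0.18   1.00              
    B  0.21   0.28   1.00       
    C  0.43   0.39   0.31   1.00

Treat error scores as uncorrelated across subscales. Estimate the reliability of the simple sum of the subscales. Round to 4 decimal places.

Var(A+S+B+C) = 13.5² + 10.9² + 11.7² + 23.7² + 2·[13.5·10.9·0.18 + 13.5·11.7·0.21 + 13.5·23.7·0.43 + 10.9·11.7·0.28 + 10.9·23.7·0.39 + 11.7·23.7·0.31] = 999.64 + 839.304 = 1838.94.
Under uncorrelated errors the observed covariances equal the true-score covariances, so only the own-variance terms attenuate.
True-score variance = [13.5²·0.62 + 10.9²·0.71 + 11.7²·0.70 + 23.7²·0.66] + 839.304 = 663.889 + 839.304 = 1503.19.
Reliability = 1503.19 / 1838.94 = 0.8174.

0.8174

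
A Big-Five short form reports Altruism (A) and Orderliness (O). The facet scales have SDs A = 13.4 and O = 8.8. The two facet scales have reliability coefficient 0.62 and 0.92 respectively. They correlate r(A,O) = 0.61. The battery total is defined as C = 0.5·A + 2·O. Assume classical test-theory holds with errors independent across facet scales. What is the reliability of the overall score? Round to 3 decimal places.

0.916

Var(C) = 0.5²·13.4² + 2²·8.8² + 2·[13.4·8.8·0.61] = 354.65 + 143.862 = 498.512.
With uncorrelated errors the cross-covariances are all true-score covariance, so they carry over unchanged; only the diagonal terms shrink to ρᵢσᵢ².
True-score variance = [0.5²·13.4²·0.62 + 2²·8.8²·0.92] + 143.862 = 312.811 + 143.862 = 456.673.
Reliability = 456.673 / 498.512 = 0.916.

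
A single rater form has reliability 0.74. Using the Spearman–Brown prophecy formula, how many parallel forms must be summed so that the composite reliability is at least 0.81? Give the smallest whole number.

k ≥ ρ*(1−ρ₁)/(ρ₁(1−ρ*)) = 0.81·0.26 / (0.74·0.19) = 1.498.
Smallest integer k = 2.

2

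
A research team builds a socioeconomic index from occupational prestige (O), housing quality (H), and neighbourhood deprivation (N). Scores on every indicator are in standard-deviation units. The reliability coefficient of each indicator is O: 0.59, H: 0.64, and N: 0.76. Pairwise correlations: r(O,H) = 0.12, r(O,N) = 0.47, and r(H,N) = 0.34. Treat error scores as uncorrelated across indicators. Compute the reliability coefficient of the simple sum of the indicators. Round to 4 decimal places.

Var(O+H+N) = 3 + 2·[0.12 + 0.47 + 0.34] = 3 + 1.86 = 4.86.
Because errors are independent across components, Cov(Tᵢ,Tⱼ) = Cov(Xᵢ,Xⱼ); the off-diagonal part of the true-score variance is the same as above.
True-score variance = [0.59 + 0.64 + 0.76] + 1.86 = 1.99 + 1.86 = 3.85.
Reliability = 3.85 / 4.86 = 0.7922.

0.7922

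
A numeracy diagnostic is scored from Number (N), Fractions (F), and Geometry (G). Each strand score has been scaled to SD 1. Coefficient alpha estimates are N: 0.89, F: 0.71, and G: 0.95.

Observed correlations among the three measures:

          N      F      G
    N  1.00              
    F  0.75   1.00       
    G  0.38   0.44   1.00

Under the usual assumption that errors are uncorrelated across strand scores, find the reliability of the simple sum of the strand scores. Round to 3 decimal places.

0.927

Var(N+F+G) = 3 + 2·[0.75 + 0.38 + 0.44] = 3 + 3.14 = 6.14.
With uncorrelated errors the cross-covariances are all true-score covariance, so they carry over unchanged; only the diagonal terms shrink to ρᵢσᵢ².
True-score variance = [0.89 + 0.71 + 0.95] + 3.14 = 2.55 + 3.14 = 5.69.
Reliability = 5.69 / 6.14 = 0.927.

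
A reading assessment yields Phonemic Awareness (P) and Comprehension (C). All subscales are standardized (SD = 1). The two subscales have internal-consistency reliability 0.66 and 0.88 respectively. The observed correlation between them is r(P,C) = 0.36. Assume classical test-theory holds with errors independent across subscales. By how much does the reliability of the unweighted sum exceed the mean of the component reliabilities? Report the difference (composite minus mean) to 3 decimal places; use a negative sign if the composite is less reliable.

Var(sum) = 2 + 0.72 = 2.72; true-score variance = 1.54 + 0.72 = 2.26; composite reliability = 0.8309.
Mean component reliability = 0.7700.
Difference = 0.8309 − 0.7700 = 0.061.

0.061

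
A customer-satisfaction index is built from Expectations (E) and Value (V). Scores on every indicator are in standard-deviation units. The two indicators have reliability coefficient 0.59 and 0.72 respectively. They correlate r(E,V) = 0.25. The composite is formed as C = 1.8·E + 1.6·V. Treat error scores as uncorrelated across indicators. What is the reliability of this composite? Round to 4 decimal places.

Var(C) = 1.8² + 1.6² + 2·[2.88·0.25] = 5.8 + 1.44 = 7.24.
Under uncorrelated errors the observed covariances equal the true-score covariances, so only the own-variance terms attenuate.
True-score variance = [1.8²·0.59 + 1.6²·0.72] + 1.44 = 3.7548 + 1.44 = 5.1948.
Reliability = 5.1948 / 7.24 = 0.7175.

0.7175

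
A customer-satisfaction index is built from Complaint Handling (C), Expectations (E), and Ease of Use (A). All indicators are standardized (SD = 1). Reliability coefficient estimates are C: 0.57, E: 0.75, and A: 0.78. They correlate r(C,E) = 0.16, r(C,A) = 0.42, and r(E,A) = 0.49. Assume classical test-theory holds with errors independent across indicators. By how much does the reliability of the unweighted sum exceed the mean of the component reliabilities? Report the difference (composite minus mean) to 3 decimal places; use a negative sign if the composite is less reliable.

Var(sum) = 3 + 2.14 = 5.14; true-score variance = 2.1 + 2.14 = 4.24; composite reliability = 0.8249.
Mean component reliability = 0.7000.
Difference = 0.8249 − 0.7000 = 0.125.

0.125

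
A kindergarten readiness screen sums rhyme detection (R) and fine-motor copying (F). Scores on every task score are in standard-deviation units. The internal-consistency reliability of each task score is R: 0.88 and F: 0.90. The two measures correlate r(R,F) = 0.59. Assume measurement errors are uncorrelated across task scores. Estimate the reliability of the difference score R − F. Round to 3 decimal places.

Var(R−F) = 1 + 1 − 2·0.59 = 2 − 1.18 = 0.82.
With uncorrelated errors the cross-covariances are all true-score covariance, so they carry over unchanged; only the diagonal terms shrink to ρᵢσᵢ².
True-score variance = [0.88 + 0.90] − 1.18 = 1.78 − 1.18 = 0.6.
Reliability = 0.6 / 0.82 = 0.732.

0.732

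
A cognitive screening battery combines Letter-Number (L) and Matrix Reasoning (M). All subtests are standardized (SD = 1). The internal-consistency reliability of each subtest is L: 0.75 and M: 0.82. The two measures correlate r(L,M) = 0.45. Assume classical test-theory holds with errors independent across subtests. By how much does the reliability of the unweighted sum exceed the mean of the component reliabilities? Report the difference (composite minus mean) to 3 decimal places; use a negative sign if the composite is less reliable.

Var(sum) = 2 + 0.9 = 2.9; true-score variance = 1.57 + 0.9 = 2.47; composite reliability = 0.8517.
Mean component reliability = 0.7850.
Difference = 0.8517 − 0.7850 = 0.067.

0.067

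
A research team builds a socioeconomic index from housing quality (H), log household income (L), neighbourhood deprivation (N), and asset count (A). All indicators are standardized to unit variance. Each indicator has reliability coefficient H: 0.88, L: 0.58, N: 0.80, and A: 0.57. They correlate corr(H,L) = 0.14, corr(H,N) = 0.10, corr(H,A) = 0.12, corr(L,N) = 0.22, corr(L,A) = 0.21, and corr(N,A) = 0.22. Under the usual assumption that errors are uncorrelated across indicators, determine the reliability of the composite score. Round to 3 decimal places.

Var(H+L+N+A) = 4 + 2·[0.14 + 0.10 + 0.12 + 0.22 + 0.21 + 0.22] = 4 + 2.02 = 6.02.
With uncorrelated errors the cross-covariances are all true-score covariance, so they carry over unchanged; only the diagonal terms shrink to ρᵢσᵢ².
True-score variance = [0.88 + 0.58 + 0.80 + 0.57] + 2.02 = 2.83 + 2.02 = 4.85.
Reliability = 4.85 / 6.02 = 0.806.

0.806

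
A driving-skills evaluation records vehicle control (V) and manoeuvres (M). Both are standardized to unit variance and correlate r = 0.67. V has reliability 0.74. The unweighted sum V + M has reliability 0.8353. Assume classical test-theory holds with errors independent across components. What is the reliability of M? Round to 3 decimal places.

Var(V+M) = 2 + 2·0.67 = 3.340.
True-score variance = ρ_V + ρ_M + 2·0.67, so 0.8353 = (0.74 + ρ_M + 1.34) / 3.340.
ρ_M = 0.8353·3.340 − 0.74 − 1.34 = 0.710.

0.710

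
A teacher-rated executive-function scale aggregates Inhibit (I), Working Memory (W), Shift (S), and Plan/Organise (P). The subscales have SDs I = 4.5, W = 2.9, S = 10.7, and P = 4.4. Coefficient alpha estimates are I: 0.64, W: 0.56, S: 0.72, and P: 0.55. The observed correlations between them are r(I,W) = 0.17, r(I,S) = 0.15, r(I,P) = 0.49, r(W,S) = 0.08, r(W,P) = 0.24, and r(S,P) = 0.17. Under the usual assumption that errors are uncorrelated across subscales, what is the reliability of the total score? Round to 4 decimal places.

Var(I+W+S+P) = 4.5² + 2.9² + 10.7² + 4.4² + 2·[4.5·2.9·0.17 + 4.5·10.7·0.15 + 4.5·4.4·0.49 + 2.9·10.7·0.08 + 2.9·4.4·0.24 + 10.7·4.4·0.17] = 162.51 + 65.3828 = 227.893.
With uncorrelated errors the cross-covariances are all true-score covariance, so they carry over unchanged; only the diagonal terms shrink to ρᵢσᵢ².
True-score variance = [4.5²·0.64 + 2.9²·0.56 + 10.7²·0.72 + 4.4²·0.55] + 65.3828 = 110.75 + 65.3828 = 176.133.
Reliability = 176.133 / 227.893 = 0.7729.

0.7729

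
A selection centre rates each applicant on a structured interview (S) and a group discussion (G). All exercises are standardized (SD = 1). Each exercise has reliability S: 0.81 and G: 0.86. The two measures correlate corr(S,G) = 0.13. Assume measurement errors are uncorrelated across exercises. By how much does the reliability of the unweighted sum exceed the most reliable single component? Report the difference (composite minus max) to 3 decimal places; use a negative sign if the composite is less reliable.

Var(sum) = 2 + 0.26 = 2.26; true-score variance = 1.67 + 0.26 = 1.93; composite reliability = 0.8540.
Max component reliability = 0.8600.
Difference = 0.8540 − 0.8600 = -0.006.

-0.006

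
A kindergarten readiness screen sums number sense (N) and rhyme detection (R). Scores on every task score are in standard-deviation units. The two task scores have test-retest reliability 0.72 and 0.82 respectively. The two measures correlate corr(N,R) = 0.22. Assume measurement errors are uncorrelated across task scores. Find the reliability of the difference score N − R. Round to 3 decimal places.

Var(N−R) = 1 + 1 − 2·0.22 = 2 − 0.44 = 1.56.
With uncorrelated errors the cross-covariances are all true-score covariance, so they carry over unchanged; only the diagonal terms shrink to ρᵢσᵢ².
True-score variance = [0.72 + 0.82] − 0.44 = 1.54 − 0.44 = 1.1.
Reliability = 1.1 / 1.56 = 0.705.

0.705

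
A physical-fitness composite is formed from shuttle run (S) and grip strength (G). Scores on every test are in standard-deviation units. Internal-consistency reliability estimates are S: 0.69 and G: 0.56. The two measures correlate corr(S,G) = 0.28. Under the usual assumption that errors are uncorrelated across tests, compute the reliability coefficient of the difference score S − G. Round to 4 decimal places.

0.4792

Var(S−G) = 1 + 1 − 2·0.28 = 2 − 0.56 = 1.44.
Under uncorrelated errors the observed covariances equal the true-score covariances, so only the own-variance terms attenuate.
True-score variance = [0.69 + 0.56] − 0.56 = 1.25 − 0.56 = 0.69.
Reliability = 0.69 / 1.44 = 0.4792.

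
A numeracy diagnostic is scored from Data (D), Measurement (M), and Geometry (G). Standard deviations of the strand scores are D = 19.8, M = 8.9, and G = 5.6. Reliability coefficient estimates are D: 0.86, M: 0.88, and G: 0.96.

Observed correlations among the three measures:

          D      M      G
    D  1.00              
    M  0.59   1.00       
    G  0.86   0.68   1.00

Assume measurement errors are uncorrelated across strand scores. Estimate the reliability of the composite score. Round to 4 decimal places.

0.9323

Var(D+M+G) = 19.8² + 8.9² + 5.6² + 2·[19.8·8.9·0.59 + 19.8·5.6·0.86 + 8.9·5.6·0.68] = 502.61 + 466.436 = 969.046.
Under uncorrelated errors the observed covariances equal the true-score covariances, so only the own-variance terms attenuate.
True-score variance = [19.8²·0.86 + 8.9²·0.88 + 5.6²·0.96] + 466.436 = 436.965 + 466.436 = 903.4.
Reliability = 903.4 / 969.046 = 0.9323.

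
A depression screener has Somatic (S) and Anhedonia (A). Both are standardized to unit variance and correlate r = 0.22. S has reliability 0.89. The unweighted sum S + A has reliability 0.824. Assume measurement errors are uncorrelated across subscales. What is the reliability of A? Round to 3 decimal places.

0.681

Var(S+A) = 2 + 2·0.22 = 2.440.
True-score variance = ρ_S + ρ_A + 2·0.22, so 0.824 = (0.89 + ρ_A + 0.44) / 2.440.
ρ_A = 0.824·2.440 − 0.89 − 0.44 = 0.681.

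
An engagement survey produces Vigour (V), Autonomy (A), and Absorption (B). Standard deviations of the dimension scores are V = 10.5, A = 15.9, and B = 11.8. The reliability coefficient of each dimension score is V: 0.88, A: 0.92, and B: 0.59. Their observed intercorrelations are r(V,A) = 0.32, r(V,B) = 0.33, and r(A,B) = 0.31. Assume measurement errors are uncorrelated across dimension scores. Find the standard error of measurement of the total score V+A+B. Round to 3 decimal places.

9.515

Var(total) = 502.3 + 304.946 = 807.246.
True-score variance = 411.757 + 304.946 = 716.703, so reliability = 0.8878.
Error variance = 807.246 − 716.703 = 90.5432; SEM = √90.5432 = 9.515.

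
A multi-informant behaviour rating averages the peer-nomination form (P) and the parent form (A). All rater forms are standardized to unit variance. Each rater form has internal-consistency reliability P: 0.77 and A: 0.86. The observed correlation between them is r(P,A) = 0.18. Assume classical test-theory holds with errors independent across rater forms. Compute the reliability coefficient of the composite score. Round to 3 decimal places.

Var(P+A) = 2 + 2·[0.18] = 2 + 0.36 = 2.36.
Under uncorrelated errors the observed covariances equal the true-score covariances, so only the own-variance terms attenuate.
True-score variance = [0.77 + 0.86] + 0.36 = 1.63 + 0.36 = 1.99.
Reliability = 1.99 / 2.36 = 0.843.

0.843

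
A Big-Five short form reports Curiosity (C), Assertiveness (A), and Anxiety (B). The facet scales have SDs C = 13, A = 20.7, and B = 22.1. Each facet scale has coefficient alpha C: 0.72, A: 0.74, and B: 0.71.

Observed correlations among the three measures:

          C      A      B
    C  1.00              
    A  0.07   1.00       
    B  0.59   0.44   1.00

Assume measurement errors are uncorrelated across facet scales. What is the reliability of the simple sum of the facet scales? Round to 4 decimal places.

0.8390

Var(C+A+B) = 13² + 20.7² + 22.1² + 2·[13·20.7·0.07 + 13·22.1·0.59 + 20.7·22.1·0.44] = 1085.9 + 779.262 = 1865.16.
Because errors are independent across components, Cov(Tᵢ,Tⱼ) = Cov(Xᵢ,Xⱼ); the off-diagonal part of the true-score variance is the same as above.
True-score variance = [13²·0.72 + 20.7²·0.74 + 22.1²·0.71] + 779.262 = 785.534 + 779.262 = 1564.8.
Reliability = 1564.8 / 1865.16 = 0.8390.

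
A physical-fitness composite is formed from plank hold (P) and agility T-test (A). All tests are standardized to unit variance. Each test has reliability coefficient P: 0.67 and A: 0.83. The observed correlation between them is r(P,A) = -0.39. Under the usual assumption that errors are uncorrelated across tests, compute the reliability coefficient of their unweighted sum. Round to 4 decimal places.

0.5902

Var(P+A) = 2 + 2·[(-0.39)] = 2 − 0.78 = 1.22.
Because errors are independent across components, Cov(Tᵢ,Tⱼ) = Cov(Xᵢ,Xⱼ); the off-diagonal part of the true-score variance is the same as above.
True-score variance = [0.67 + 0.83] − 0.78 = 1.5 − 0.78 = 0.72.
Reliability = 0.72 / 1.22 = 0.5902.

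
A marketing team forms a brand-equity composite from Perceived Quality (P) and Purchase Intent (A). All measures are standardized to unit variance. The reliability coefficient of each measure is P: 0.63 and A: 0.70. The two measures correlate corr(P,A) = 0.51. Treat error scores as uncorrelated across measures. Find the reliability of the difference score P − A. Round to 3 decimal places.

Var(P−A) = 1 + 1 − 2·0.51 = 2 − 1.02 = 0.98.
With uncorrelated errors the cross-covariances are all true-score covariance, so they carry over unchanged; only the diagonal terms shrink to ρᵢσᵢ².
True-score variance = [0.63 + 0.70] − 1.02 = 1.33 − 1.02 = 0.31.
Reliability = 0.31 / 0.98 = 0.316.

0.316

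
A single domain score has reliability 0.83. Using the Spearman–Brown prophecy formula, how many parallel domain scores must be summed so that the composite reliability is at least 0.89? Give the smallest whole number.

k ≥ ρ*(1−ρ₁)/(ρ₁(1−ρ*)) = 0.89·0.17 / (0.83·0.11) = 1.657.
Smallest integer k = 2.

2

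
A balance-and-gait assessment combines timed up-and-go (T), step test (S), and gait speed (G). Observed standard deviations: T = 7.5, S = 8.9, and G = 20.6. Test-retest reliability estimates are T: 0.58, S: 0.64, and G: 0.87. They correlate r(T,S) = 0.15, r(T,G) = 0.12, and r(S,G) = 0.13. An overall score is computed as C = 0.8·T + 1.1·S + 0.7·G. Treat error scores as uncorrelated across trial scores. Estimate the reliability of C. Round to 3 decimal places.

0.815

Var(C) = 0.8²·7.5² + 1.1²·8.9² + 0.7²·20.6² + 2·[0.88·7.5·8.9·0.15 + 0.56·7.5·20.6·0.12 + 0.77·8.9·20.6·0.13] = 339.781 + 75.0915 = 414.872.
Because errors are independent across components, Cov(Tᵢ,Tⱼ) = Cov(Xᵢ,Xⱼ); the off-diagonal part of the true-score variance is the same as above.
True-score variance = [0.8²·7.5²·0.58 + 1.1²·8.9²·0.64 + 0.7²·20.6²·0.87] + 75.0915 = 263.125 + 75.0915 = 338.216.
Reliability = 338.216 / 414.872 = 0.815.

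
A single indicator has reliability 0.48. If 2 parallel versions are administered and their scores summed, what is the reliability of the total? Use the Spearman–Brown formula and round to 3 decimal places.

ρ_k = kρ / (1 + (k−1)ρ) = 2·0.48 / (1 + 1·0.48) = 0.960 / 1.480 = 0.649.

0.649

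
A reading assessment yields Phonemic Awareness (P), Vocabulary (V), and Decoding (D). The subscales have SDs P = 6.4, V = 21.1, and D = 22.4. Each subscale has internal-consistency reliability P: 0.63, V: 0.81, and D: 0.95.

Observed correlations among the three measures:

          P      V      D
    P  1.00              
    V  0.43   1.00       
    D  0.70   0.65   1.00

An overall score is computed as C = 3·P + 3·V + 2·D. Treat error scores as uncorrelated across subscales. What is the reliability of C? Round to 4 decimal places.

0.9190

Var(C) = 3²·6.4² + 3²·21.1² + 2²·22.4² + 2·[9·6.4·21.1·0.43 + 6·6.4·22.4·0.70 + 6·21.1·22.4·0.65] = 6382.57 + 5936.03 = 12318.6.
With uncorrelated errors the cross-covariances are all true-score covariance, so they carry over unchanged; only the diagonal terms shrink to ρᵢσᵢ².
True-score variance = [3²·6.4²·0.63 + 3²·21.1²·0.81 + 2²·22.4²·0.95] + 5936.03 = 5384.51 + 5936.03 = 11320.5.
Reliability = 11320.5 / 12318.6 = 0.9190.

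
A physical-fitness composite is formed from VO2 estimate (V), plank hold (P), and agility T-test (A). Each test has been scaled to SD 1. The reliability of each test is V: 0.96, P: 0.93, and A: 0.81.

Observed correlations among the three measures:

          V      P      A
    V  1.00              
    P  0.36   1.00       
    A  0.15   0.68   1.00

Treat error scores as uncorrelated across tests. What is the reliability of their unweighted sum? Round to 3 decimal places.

Var(V+P+A) = 3 + 2·[0.36 + 0.15 + 0.68] = 3 + 2.38 = 5.38.
Under uncorrelated errors the observed covariances equal the true-score covariances, so only the own-variance terms attenuate.
True-score variance = [0.96 + 0.93 + 0.81] + 2.38 = 2.7 + 2.38 = 5.08.
Reliability = 5.08 / 5.38 = 0.944.

0.944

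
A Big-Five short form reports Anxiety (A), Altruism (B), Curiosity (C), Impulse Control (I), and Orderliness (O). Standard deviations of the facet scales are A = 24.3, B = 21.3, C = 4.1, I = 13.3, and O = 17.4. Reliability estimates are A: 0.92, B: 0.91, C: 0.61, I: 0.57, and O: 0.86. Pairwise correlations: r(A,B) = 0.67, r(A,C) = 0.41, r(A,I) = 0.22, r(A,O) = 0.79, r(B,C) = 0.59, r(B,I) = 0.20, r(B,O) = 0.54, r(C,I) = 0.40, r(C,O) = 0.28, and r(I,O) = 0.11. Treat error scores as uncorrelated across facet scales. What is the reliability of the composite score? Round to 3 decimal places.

0.945

Var(A+B+C+I+O) = 24.3² + 21.3² + 4.1² + 13.3² + 17.4² + 2·[24.3·21.3·0.67 + 24.3·4.1·0.41 + 24.3·13.3·0.22 + 24.3·17.4·0.79 + 21.3·4.1·0.59 + 21.3·13.3·0.20 + 21.3·17.4·0.54 + 4.1·13.3·0.40 + 4.1·17.4·0.28 + 13.3·17.4·0.11] = 1540.64 + 2336.65 = 3877.29.
Under uncorrelated errors the observed covariances equal the true-score covariances, so only the own-variance terms attenuate.
True-score variance = [24.3²·0.92 + 21.3²·0.91 + 4.1²·0.61 + 13.3²·0.57 + 17.4²·0.86] + 2336.65 = 1327.56 + 2336.65 = 3664.21.
Reliability = 3664.21 / 3877.29 = 0.945.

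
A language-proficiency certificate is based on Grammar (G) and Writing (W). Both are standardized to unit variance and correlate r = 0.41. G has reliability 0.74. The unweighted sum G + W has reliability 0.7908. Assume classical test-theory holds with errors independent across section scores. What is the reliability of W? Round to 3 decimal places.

Var(G+W) = 2 + 2·0.41 = 2.820.
True-score variance = ρ_G + ρ_W + 2·0.41, so 0.7908 = (0.74 + ρ_W + 0.82) / 2.820.
ρ_W = 0.7908·2.820 − 0.74 − 0.82 = 0.670.

0.670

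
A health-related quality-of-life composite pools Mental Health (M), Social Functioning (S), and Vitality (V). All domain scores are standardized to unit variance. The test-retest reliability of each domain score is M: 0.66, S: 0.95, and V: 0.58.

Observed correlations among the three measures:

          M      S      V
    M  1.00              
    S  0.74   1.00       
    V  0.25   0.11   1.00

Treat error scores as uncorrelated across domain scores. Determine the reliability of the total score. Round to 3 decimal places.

Var(M+S+V) = 3 + 2·[0.74 + 0.25 + 0.11] = 3 + 2.2 = 5.2.
Under uncorrelated errors the observed covariances equal the true-score covariances, so only the own-variance terms attenuate.
True-score variance = [0.66 + 0.95 + 0.58] + 2.2 = 2.19 + 2.2 = 4.39.
Reliability = 4.39 / 5.2 = 0.844.

0.844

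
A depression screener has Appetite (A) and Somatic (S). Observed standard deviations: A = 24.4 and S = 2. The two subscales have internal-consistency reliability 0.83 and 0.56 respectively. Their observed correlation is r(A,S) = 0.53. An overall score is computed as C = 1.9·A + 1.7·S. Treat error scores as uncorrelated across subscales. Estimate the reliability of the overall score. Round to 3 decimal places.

Var(C) = 1.9²·24.4² + 1.7²·2² + 2·[3.23·24.4·2·0.53] = 2160.81 + 167.081 = 2327.89.
Under uncorrelated errors the observed covariances equal the true-score covariances, so only the own-variance terms attenuate.
True-score variance = [1.9²·24.4²·0.83 + 1.7²·2²·0.56] + 167.081 = 1790.35 + 167.081 = 1957.43.
Reliability = 1957.43 / 2327.89 = 0.841.

0.841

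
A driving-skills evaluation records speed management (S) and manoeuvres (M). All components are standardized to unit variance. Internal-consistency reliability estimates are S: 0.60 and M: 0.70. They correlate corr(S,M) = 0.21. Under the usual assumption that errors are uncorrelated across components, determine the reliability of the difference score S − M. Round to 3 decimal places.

Var(S−M) = 1 + 1 − 2·0.21 = 2 − 0.42 = 1.58.
Because errors are independent across components, Cov(Tᵢ,Tⱼ) = Cov(Xᵢ,Xⱼ); the off-diagonal part of the true-score variance is the same as above.
True-score variance = [0.60 + 0.70] − 0.42 = 1.3 − 0.42 = 0.88.
Reliability = 0.88 / 1.58 = 0.557.

0.557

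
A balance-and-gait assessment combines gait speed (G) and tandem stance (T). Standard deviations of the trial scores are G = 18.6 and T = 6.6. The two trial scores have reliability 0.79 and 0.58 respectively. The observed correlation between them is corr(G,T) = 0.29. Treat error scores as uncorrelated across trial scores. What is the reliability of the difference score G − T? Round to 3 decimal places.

0.714

Var(G−T) = 18.6² + 6.6² − 2·18.6·6.6·0.29 = 389.52 − 71.2008 = 318.319.
Under uncorrelated errors the observed covariances equal the true-score covariances, so only the own-variance terms attenuate.
True-score variance = [18.6²·0.79 + 6.6²·0.58] − 71.2008 = 298.573 − 71.2008 = 227.372.
Reliability = 227.372 / 318.319 = 0.714.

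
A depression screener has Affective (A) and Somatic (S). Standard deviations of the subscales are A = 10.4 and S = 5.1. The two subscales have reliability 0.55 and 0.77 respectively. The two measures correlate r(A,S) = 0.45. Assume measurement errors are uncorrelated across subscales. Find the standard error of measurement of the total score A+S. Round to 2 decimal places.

Var(total) = 134.17 + 47.736 = 181.906.
True-score variance = 79.5157 + 47.736 = 127.252, so reliability = 0.6995.
Error variance = 181.906 − 127.252 = 54.6543; SEM = √54.6543 = 7.39.

7.39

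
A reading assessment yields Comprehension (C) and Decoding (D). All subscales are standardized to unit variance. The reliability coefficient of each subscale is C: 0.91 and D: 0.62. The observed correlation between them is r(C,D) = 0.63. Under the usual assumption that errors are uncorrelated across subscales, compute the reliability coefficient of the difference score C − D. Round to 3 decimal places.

Var(C−D) = 1 + 1 − 2·0.63 = 2 − 1.26 = 0.74.
Because errors are independent across components, Cov(Tᵢ,Tⱼ) = Cov(Xᵢ,Xⱼ); the off-diagonal part of the true-score variance is the same as above.
True-score variance = [0.91 + 0.62] − 1.26 = 1.53 − 1.26 = 0.27.
Reliability = 0.27 / 0.74 = 0.365.

0.365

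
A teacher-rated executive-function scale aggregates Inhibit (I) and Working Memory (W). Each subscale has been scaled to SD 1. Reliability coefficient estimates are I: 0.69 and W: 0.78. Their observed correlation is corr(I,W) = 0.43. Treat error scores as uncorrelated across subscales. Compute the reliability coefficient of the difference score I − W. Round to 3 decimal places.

Var(I−W) = 1 + 1 − 2·0.43 = 2 − 0.86 = 1.14.
Under uncorrelated errors the observed covariances equal the true-score covariances, so only the own-variance terms attenuate.
True-score variance = [0.69 + 0.78] − 0.86 = 1.47 − 0.86 = 0.61.
Reliability = 0.61 / 1.14 = 0.535.

0.535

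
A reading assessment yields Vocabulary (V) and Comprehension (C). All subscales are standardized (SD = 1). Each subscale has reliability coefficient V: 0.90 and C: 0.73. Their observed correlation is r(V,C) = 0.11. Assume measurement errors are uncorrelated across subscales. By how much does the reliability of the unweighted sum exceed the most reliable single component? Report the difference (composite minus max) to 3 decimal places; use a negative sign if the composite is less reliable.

Var(sum) = 2 + 0.22 = 2.22; true-score variance = 1.63 + 0.22 = 1.85; composite reliability = 0.8333.
Max component reliability = 0.9000.
Difference = 0.8333 − 0.9000 = -0.067.

-0.067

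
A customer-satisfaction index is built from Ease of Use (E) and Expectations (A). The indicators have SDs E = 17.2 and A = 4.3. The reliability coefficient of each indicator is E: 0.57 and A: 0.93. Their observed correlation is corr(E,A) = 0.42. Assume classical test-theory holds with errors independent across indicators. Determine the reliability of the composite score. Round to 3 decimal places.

Var(E+A) = 17.2² + 4.3² + 2·[17.2·4.3·0.42] = 314.33 + 62.1264 = 376.456.
Under uncorrelated errors the observed covariances equal the true-score covariances, so only the own-variance terms attenuate.
True-score variance = [17.2²·0.57 + 4.3²·0.93] + 62.1264 = 185.824 + 62.1264 = 247.951.
Reliability = 247.951 / 376.456 = 0.659.

0.659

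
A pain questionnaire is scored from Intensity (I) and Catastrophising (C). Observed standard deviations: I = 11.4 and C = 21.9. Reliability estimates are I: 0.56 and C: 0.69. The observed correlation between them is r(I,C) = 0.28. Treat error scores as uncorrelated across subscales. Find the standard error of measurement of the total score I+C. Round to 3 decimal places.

Var(total) = 609.57 + 139.81 = 749.38.
True-score variance = 403.708 + 139.81 = 543.518, so reliability = 0.7253.
Error variance = 749.38 − 543.518 = 205.861; SEM = √205.861 = 14.348.

14.348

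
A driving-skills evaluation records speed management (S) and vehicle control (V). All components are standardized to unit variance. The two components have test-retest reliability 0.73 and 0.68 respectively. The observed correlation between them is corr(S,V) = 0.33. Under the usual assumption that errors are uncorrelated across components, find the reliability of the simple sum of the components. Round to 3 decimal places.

0.778

Var(S+V) = 2 + 2·[0.33] = 2 + 0.66 = 2.66.
Under uncorrelated errors the observed covariances equal the true-score covariances, so only the own-variance terms attenuate.
True-score variance = [0.73 + 0.68] + 0.66 = 1.41 + 0.66 = 2.07.
Reliability = 2.07 / 2.66 = 0.778.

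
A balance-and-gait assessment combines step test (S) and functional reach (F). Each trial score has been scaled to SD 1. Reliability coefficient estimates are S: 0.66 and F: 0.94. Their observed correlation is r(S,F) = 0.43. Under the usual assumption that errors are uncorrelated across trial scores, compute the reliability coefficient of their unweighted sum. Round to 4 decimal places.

Var(S+F) = 2 + 2·[0.43] = 2 + 0.86 = 2.86.
With uncorrelated errors the cross-covariances are all true-score covariance, so they carry over unchanged; only the diagonal terms shrink to ρᵢσᵢ².
True-score variance = [0.66 + 0.94] + 0.86 = 1.6 + 0.86 = 2.46.
Reliability = 2.46 / 2.86 = 0.8601.

0.8601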